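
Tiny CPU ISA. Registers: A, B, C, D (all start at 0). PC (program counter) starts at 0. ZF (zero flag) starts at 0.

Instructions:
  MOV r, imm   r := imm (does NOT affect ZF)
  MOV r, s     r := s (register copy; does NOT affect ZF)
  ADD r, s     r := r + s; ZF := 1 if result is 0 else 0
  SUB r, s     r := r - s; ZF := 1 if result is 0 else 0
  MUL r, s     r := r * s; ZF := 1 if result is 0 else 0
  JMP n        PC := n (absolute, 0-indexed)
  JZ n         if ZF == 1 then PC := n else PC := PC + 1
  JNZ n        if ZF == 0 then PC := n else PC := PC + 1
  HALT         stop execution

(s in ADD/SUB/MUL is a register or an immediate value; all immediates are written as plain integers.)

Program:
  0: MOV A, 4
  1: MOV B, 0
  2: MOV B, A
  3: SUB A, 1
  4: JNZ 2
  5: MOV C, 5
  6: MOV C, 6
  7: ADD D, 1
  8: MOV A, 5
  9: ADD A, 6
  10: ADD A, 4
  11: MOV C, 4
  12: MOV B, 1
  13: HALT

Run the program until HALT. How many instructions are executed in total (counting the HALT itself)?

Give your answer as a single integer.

Answer: 23

Derivation:
Step 1: PC=0 exec 'MOV A, 4'. After: A=4 B=0 C=0 D=0 ZF=0 PC=1
Step 2: PC=1 exec 'MOV B, 0'. After: A=4 B=0 C=0 D=0 ZF=0 PC=2
Step 3: PC=2 exec 'MOV B, A'. After: A=4 B=4 C=0 D=0 ZF=0 PC=3
Step 4: PC=3 exec 'SUB A, 1'. After: A=3 B=4 C=0 D=0 ZF=0 PC=4
Step 5: PC=4 exec 'JNZ 2'. After: A=3 B=4 C=0 D=0 ZF=0 PC=2
Step 6: PC=2 exec 'MOV B, A'. After: A=3 B=3 C=0 D=0 ZF=0 PC=3
Step 7: PC=3 exec 'SUB A, 1'. After: A=2 B=3 C=0 D=0 ZF=0 PC=4
Step 8: PC=4 exec 'JNZ 2'. After: A=2 B=3 C=0 D=0 ZF=0 PC=2
Step 9: PC=2 exec 'MOV B, A'. After: A=2 B=2 C=0 D=0 ZF=0 PC=3
Step 10: PC=3 exec 'SUB A, 1'. After: A=1 B=2 C=0 D=0 ZF=0 PC=4
Step 11: PC=4 exec 'JNZ 2'. After: A=1 B=2 C=0 D=0 ZF=0 PC=2
Step 12: PC=2 exec 'MOV B, A'. After: A=1 B=1 C=0 D=0 ZF=0 PC=3
Step 13: PC=3 exec 'SUB A, 1'. After: A=0 B=1 C=0 D=0 ZF=1 PC=4
Step 14: PC=4 exec 'JNZ 2'. After: A=0 B=1 C=0 D=0 ZF=1 PC=5
Step 15: PC=5 exec 'MOV C, 5'. After: A=0 B=1 C=5 D=0 ZF=1 PC=6
Step 16: PC=6 exec 'MOV C, 6'. After: A=0 B=1 C=6 D=0 ZF=1 PC=7
Step 17: PC=7 exec 'ADD D, 1'. After: A=0 B=1 C=6 D=1 ZF=0 PC=8
Step 18: PC=8 exec 'MOV A, 5'. After: A=5 B=1 C=6 D=1 ZF=0 PC=9
Step 19: PC=9 exec 'ADD A, 6'. After: A=11 B=1 C=6 D=1 ZF=0 PC=10
Step 20: PC=10 exec 'ADD A, 4'. After: A=15 B=1 C=6 D=1 ZF=0 PC=11
Step 21: PC=11 exec 'MOV C, 4'. After: A=15 B=1 C=4 D=1 ZF=0 PC=12
Step 22: PC=12 exec 'MOV B, 1'. After: A=15 B=1 C=4 D=1 ZF=0 PC=13
Step 23: PC=13 exec 'HALT'. After: A=15 B=1 C=4 D=1 ZF=0 PC=13 HALTED
Total instructions executed: 23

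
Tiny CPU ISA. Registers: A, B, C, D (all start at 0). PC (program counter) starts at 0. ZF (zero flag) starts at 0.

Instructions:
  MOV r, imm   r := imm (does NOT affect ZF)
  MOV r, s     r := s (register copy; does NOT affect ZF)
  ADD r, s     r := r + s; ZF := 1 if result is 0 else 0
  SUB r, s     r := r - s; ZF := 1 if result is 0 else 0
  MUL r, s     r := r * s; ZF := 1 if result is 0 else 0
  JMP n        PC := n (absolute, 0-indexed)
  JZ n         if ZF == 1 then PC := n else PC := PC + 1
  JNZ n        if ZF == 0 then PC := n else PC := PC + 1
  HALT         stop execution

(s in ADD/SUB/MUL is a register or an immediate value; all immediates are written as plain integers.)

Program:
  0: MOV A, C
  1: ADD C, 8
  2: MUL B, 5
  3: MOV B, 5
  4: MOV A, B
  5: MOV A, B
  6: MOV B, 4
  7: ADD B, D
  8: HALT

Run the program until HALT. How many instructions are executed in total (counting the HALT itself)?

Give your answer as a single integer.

Answer: 9

Derivation:
Step 1: PC=0 exec 'MOV A, C'. After: A=0 B=0 C=0 D=0 ZF=0 PC=1
Step 2: PC=1 exec 'ADD C, 8'. After: A=0 B=0 C=8 D=0 ZF=0 PC=2
Step 3: PC=2 exec 'MUL B, 5'. After: A=0 B=0 C=8 D=0 ZF=1 PC=3
Step 4: PC=3 exec 'MOV B, 5'. After: A=0 B=5 C=8 D=0 ZF=1 PC=4
Step 5: PC=4 exec 'MOV A, B'. After: A=5 B=5 C=8 D=0 ZF=1 PC=5
Step 6: PC=5 exec 'MOV A, B'. After: A=5 B=5 C=8 D=0 ZF=1 PC=6
Step 7: PC=6 exec 'MOV B, 4'. After: A=5 B=4 C=8 D=0 ZF=1 PC=7
Step 8: PC=7 exec 'ADD B, D'. After: A=5 B=4 C=8 D=0 ZF=0 PC=8
Step 9: PC=8 exec 'HALT'. After: A=5 B=4 C=8 D=0 ZF=0 PC=8 HALTED
Total instructions executed: 9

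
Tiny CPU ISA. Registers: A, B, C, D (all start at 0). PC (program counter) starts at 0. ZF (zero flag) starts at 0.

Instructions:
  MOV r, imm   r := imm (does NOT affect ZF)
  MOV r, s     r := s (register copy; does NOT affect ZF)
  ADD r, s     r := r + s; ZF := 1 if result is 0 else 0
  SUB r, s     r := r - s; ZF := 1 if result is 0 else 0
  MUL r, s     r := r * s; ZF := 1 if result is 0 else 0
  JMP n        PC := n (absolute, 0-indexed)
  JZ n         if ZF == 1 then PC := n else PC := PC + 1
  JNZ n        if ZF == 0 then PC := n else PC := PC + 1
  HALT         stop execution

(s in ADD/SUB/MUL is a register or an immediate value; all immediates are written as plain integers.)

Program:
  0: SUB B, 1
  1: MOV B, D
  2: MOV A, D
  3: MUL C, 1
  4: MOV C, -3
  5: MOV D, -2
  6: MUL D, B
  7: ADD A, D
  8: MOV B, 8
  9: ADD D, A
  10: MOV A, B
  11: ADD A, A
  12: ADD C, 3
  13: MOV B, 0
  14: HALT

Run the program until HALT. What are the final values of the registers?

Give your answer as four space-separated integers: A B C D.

Step 1: PC=0 exec 'SUB B, 1'. After: A=0 B=-1 C=0 D=0 ZF=0 PC=1
Step 2: PC=1 exec 'MOV B, D'. After: A=0 B=0 C=0 D=0 ZF=0 PC=2
Step 3: PC=2 exec 'MOV A, D'. After: A=0 B=0 C=0 D=0 ZF=0 PC=3
Step 4: PC=3 exec 'MUL C, 1'. After: A=0 B=0 C=0 D=0 ZF=1 PC=4
Step 5: PC=4 exec 'MOV C, -3'. After: A=0 B=0 C=-3 D=0 ZF=1 PC=5
Step 6: PC=5 exec 'MOV D, -2'. After: A=0 B=0 C=-3 D=-2 ZF=1 PC=6
Step 7: PC=6 exec 'MUL D, B'. After: A=0 B=0 C=-3 D=0 ZF=1 PC=7
Step 8: PC=7 exec 'ADD A, D'. After: A=0 B=0 C=-3 D=0 ZF=1 PC=8
Step 9: PC=8 exec 'MOV B, 8'. After: A=0 B=8 C=-3 D=0 ZF=1 PC=9
Step 10: PC=9 exec 'ADD D, A'. After: A=0 B=8 C=-3 D=0 ZF=1 PC=10
Step 11: PC=10 exec 'MOV A, B'. After: A=8 B=8 C=-3 D=0 ZF=1 PC=11
Step 12: PC=11 exec 'ADD A, A'. After: A=16 B=8 C=-3 D=0 ZF=0 PC=12
Step 13: PC=12 exec 'ADD C, 3'. After: A=16 B=8 C=0 D=0 ZF=1 PC=13
Step 14: PC=13 exec 'MOV B, 0'. After: A=16 B=0 C=0 D=0 ZF=1 PC=14
Step 15: PC=14 exec 'HALT'. After: A=16 B=0 C=0 D=0 ZF=1 PC=14 HALTED

Answer: 16 0 0 0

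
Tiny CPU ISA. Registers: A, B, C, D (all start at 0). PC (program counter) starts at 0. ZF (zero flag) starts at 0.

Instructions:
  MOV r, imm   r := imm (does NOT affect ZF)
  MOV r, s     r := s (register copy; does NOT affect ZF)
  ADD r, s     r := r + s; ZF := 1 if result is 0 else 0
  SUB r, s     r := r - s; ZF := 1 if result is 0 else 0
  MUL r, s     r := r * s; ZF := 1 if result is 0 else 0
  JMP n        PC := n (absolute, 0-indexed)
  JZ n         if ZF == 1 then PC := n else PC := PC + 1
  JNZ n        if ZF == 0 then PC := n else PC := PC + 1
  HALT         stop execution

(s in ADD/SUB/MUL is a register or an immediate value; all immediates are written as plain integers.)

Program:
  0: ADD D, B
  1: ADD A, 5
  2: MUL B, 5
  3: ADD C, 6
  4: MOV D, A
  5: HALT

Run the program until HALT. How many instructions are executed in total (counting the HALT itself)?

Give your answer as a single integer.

Step 1: PC=0 exec 'ADD D, B'. After: A=0 B=0 C=0 D=0 ZF=1 PC=1
Step 2: PC=1 exec 'ADD A, 5'. After: A=5 B=0 C=0 D=0 ZF=0 PC=2
Step 3: PC=2 exec 'MUL B, 5'. After: A=5 B=0 C=0 D=0 ZF=1 PC=3
Step 4: PC=3 exec 'ADD C, 6'. After: A=5 B=0 C=6 D=0 ZF=0 PC=4
Step 5: PC=4 exec 'MOV D, A'. After: A=5 B=0 C=6 D=5 ZF=0 PC=5
Step 6: PC=5 exec 'HALT'. After: A=5 B=0 C=6 D=5 ZF=0 PC=5 HALTED
Total instructions executed: 6

Answer: 6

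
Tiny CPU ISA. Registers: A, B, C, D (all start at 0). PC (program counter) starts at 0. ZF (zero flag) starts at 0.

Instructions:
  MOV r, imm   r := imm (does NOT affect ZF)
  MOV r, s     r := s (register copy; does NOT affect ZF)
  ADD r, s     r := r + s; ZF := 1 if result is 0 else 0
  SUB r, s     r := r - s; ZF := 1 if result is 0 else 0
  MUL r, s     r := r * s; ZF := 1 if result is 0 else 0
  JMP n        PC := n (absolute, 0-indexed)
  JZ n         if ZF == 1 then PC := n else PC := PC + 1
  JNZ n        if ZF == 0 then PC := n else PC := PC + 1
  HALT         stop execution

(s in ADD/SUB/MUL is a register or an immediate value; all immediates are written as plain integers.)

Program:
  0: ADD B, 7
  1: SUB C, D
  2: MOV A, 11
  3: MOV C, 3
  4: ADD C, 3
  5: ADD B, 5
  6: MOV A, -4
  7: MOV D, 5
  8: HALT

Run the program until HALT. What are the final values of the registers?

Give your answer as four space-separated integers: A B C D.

Step 1: PC=0 exec 'ADD B, 7'. After: A=0 B=7 C=0 D=0 ZF=0 PC=1
Step 2: PC=1 exec 'SUB C, D'. After: A=0 B=7 C=0 D=0 ZF=1 PC=2
Step 3: PC=2 exec 'MOV A, 11'. After: A=11 B=7 C=0 D=0 ZF=1 PC=3
Step 4: PC=3 exec 'MOV C, 3'. After: A=11 B=7 C=3 D=0 ZF=1 PC=4
Step 5: PC=4 exec 'ADD C, 3'. After: A=11 B=7 C=6 D=0 ZF=0 PC=5
Step 6: PC=5 exec 'ADD B, 5'. After: A=11 B=12 C=6 D=0 ZF=0 PC=6
Step 7: PC=6 exec 'MOV A, -4'. After: A=-4 B=12 C=6 D=0 ZF=0 PC=7
Step 8: PC=7 exec 'MOV D, 5'. After: A=-4 B=12 C=6 D=5 ZF=0 PC=8
Step 9: PC=8 exec 'HALT'. After: A=-4 B=12 C=6 D=5 ZF=0 PC=8 HALTED

Answer: -4 12 6 5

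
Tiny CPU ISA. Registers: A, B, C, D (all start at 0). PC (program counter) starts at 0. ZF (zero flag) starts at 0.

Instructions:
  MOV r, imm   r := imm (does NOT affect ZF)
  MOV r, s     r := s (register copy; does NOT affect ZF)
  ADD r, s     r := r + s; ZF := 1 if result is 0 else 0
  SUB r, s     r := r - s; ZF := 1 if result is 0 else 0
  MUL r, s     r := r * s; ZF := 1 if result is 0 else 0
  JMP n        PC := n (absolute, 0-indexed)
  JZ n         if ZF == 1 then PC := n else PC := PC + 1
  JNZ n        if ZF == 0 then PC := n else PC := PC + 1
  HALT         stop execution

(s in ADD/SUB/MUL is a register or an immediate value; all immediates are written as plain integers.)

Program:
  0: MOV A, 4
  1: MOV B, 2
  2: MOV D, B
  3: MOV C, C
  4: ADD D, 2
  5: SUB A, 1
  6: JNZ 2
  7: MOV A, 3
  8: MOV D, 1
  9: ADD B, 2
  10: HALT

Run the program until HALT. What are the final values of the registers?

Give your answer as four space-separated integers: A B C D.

Step 1: PC=0 exec 'MOV A, 4'. After: A=4 B=0 C=0 D=0 ZF=0 PC=1
Step 2: PC=1 exec 'MOV B, 2'. After: A=4 B=2 C=0 D=0 ZF=0 PC=2
Step 3: PC=2 exec 'MOV D, B'. After: A=4 B=2 C=0 D=2 ZF=0 PC=3
Step 4: PC=3 exec 'MOV C, C'. After: A=4 B=2 C=0 D=2 ZF=0 PC=4
Step 5: PC=4 exec 'ADD D, 2'. After: A=4 B=2 C=0 D=4 ZF=0 PC=5
Step 6: PC=5 exec 'SUB A, 1'. After: A=3 B=2 C=0 D=4 ZF=0 PC=6
Step 7: PC=6 exec 'JNZ 2'. After: A=3 B=2 C=0 D=4 ZF=0 PC=2
Step 8: PC=2 exec 'MOV D, B'. After: A=3 B=2 C=0 D=2 ZF=0 PC=3
Step 9: PC=3 exec 'MOV C, C'. After: A=3 B=2 C=0 D=2 ZF=0 PC=4
Step 10: PC=4 exec 'ADD D, 2'. After: A=3 B=2 C=0 D=4 ZF=0 PC=5
Step 11: PC=5 exec 'SUB A, 1'. After: A=2 B=2 C=0 D=4 ZF=0 PC=6
Step 12: PC=6 exec 'JNZ 2'. After: A=2 B=2 C=0 D=4 ZF=0 PC=2
Step 13: PC=2 exec 'MOV D, B'. After: A=2 B=2 C=0 D=2 ZF=0 PC=3
Step 14: PC=3 exec 'MOV C, C'. After: A=2 B=2 C=0 D=2 ZF=0 PC=4
Step 15: PC=4 exec 'ADD D, 2'. After: A=2 B=2 C=0 D=4 ZF=0 PC=5
Step 16: PC=5 exec 'SUB A, 1'. After: A=1 B=2 C=0 D=4 ZF=0 PC=6
Step 17: PC=6 exec 'JNZ 2'. After: A=1 B=2 C=0 D=4 ZF=0 PC=2
Step 18: PC=2 exec 'MOV D, B'. After: A=1 B=2 C=0 D=2 ZF=0 PC=3
Step 19: PC=3 exec 'MOV C, C'. After: A=1 B=2 C=0 D=2 ZF=0 PC=4
Step 20: PC=4 exec 'ADD D, 2'. After: A=1 B=2 C=0 D=4 ZF=0 PC=5
Step 21: PC=5 exec 'SUB A, 1'. After: A=0 B=2 C=0 D=4 ZF=1 PC=6
Step 22: PC=6 exec 'JNZ 2'. After: A=0 B=2 C=0 D=4 ZF=1 PC=7
Step 23: PC=7 exec 'MOV A, 3'. After: A=3 B=2 C=0 D=4 ZF=1 PC=8
Step 24: PC=8 exec 'MOV D, 1'. After: A=3 B=2 C=0 D=1 ZF=1 PC=9
Step 25: PC=9 exec 'ADD B, 2'. After: A=3 B=4 C=0 D=1 ZF=0 PC=10
Step 26: PC=10 exec 'HALT'. After: A=3 B=4 C=0 D=1 ZF=0 PC=10 HALTED

Answer: 3 4 0 1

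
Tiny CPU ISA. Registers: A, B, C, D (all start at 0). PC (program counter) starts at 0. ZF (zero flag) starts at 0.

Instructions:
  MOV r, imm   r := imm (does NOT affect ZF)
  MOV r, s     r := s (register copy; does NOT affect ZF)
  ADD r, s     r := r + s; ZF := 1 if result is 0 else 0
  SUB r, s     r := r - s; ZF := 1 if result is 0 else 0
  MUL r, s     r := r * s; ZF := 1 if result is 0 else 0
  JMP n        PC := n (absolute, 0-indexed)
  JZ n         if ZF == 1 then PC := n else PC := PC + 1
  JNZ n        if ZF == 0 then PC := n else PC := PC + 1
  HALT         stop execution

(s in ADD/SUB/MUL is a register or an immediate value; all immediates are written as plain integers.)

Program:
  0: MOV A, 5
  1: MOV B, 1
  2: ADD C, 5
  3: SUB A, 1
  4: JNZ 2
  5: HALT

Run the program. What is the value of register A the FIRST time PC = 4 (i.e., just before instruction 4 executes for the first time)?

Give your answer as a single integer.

Step 1: PC=0 exec 'MOV A, 5'. After: A=5 B=0 C=0 D=0 ZF=0 PC=1
Step 2: PC=1 exec 'MOV B, 1'. After: A=5 B=1 C=0 D=0 ZF=0 PC=2
Step 3: PC=2 exec 'ADD C, 5'. After: A=5 B=1 C=5 D=0 ZF=0 PC=3
Step 4: PC=3 exec 'SUB A, 1'. After: A=4 B=1 C=5 D=0 ZF=0 PC=4
First time PC=4: A=4

4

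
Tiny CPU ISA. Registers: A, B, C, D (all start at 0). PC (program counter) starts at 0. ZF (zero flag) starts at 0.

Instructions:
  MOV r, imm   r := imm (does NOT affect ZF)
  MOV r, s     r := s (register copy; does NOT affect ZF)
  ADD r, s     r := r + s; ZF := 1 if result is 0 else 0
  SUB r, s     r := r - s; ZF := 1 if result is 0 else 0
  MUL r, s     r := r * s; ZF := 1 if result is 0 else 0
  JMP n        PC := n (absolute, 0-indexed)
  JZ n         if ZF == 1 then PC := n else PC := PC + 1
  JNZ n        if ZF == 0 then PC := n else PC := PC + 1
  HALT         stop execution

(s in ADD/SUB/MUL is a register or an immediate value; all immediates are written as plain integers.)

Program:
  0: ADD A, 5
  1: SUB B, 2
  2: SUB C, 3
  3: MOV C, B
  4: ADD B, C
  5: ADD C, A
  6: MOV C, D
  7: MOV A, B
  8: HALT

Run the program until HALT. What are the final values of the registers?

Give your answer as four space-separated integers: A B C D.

Answer: -4 -4 0 0

Derivation:
Step 1: PC=0 exec 'ADD A, 5'. After: A=5 B=0 C=0 D=0 ZF=0 PC=1
Step 2: PC=1 exec 'SUB B, 2'. After: A=5 B=-2 C=0 D=0 ZF=0 PC=2
Step 3: PC=2 exec 'SUB C, 3'. After: A=5 B=-2 C=-3 D=0 ZF=0 PC=3
Step 4: PC=3 exec 'MOV C, B'. After: A=5 B=-2 C=-2 D=0 ZF=0 PC=4
Step 5: PC=4 exec 'ADD B, C'. After: A=5 B=-4 C=-2 D=0 ZF=0 PC=5
Step 6: PC=5 exec 'ADD C, A'. After: A=5 B=-4 C=3 D=0 ZF=0 PC=6
Step 7: PC=6 exec 'MOV C, D'. After: A=5 B=-4 C=0 D=0 ZF=0 PC=7
Step 8: PC=7 exec 'MOV A, B'. After: A=-4 B=-4 C=0 D=0 ZF=0 PC=8
Step 9: PC=8 exec 'HALT'. After: A=-4 B=-4 C=0 D=0 ZF=0 PC=8 HALTED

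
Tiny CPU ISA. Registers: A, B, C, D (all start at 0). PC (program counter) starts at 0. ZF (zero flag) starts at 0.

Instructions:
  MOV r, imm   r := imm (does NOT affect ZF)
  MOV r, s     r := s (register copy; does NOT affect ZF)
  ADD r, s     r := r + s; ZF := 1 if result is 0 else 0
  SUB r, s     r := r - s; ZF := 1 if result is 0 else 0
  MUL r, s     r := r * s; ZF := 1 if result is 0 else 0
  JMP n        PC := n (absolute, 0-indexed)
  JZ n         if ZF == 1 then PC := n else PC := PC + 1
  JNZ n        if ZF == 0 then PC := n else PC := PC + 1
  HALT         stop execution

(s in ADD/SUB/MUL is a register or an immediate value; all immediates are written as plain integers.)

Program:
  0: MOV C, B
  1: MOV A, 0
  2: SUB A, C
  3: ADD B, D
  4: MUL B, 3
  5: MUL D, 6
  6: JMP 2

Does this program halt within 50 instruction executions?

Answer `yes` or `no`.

Answer: no

Derivation:
Step 1: PC=0 exec 'MOV C, B'. After: A=0 B=0 C=0 D=0 ZF=0 PC=1
Step 2: PC=1 exec 'MOV A, 0'. After: A=0 B=0 C=0 D=0 ZF=0 PC=2
Step 3: PC=2 exec 'SUB A, C'. After: A=0 B=0 C=0 D=0 ZF=1 PC=3
Step 4: PC=3 exec 'ADD B, D'. After: A=0 B=0 C=0 D=0 ZF=1 PC=4
Step 5: PC=4 exec 'MUL B, 3'. After: A=0 B=0 C=0 D=0 ZF=1 PC=5
Step 6: PC=5 exec 'MUL D, 6'. After: A=0 B=0 C=0 D=0 ZF=1 PC=6
Step 7: PC=6 exec 'JMP 2'. After: A=0 B=0 C=0 D=0 ZF=1 PC=2
Step 8: PC=2 exec 'SUB A, C'. After: A=0 B=0 C=0 D=0 ZF=1 PC=3
State after step 8 equals state after step 3: the program is in a cycle of length 5 and will never halt.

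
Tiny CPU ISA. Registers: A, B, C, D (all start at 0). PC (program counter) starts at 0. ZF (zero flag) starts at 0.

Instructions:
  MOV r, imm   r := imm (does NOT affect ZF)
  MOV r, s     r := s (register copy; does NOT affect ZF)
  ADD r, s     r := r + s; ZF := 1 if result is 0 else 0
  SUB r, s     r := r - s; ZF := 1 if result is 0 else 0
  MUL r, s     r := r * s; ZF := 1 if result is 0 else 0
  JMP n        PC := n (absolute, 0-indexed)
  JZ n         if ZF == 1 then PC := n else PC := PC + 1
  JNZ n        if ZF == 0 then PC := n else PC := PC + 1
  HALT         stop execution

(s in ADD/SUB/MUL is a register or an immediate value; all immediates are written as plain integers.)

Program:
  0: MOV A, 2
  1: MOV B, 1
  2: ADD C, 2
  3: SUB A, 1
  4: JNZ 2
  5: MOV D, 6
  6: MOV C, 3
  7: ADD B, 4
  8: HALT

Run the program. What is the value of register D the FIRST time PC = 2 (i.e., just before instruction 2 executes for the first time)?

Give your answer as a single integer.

Step 1: PC=0 exec 'MOV A, 2'. After: A=2 B=0 C=0 D=0 ZF=0 PC=1
Step 2: PC=1 exec 'MOV B, 1'. After: A=2 B=1 C=0 D=0 ZF=0 PC=2
First time PC=2: D=0

0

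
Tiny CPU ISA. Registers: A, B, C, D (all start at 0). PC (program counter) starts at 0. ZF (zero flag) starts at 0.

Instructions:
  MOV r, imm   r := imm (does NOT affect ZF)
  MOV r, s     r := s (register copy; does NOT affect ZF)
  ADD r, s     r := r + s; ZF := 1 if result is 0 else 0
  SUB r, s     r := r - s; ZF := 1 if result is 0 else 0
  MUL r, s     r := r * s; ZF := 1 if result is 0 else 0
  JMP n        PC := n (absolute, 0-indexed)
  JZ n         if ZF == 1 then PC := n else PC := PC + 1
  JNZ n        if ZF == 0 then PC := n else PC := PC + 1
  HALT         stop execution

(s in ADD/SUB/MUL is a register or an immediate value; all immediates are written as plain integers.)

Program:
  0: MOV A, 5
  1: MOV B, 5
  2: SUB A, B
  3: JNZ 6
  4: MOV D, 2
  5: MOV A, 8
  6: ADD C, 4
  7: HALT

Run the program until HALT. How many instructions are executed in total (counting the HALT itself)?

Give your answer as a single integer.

Step 1: PC=0 exec 'MOV A, 5'. After: A=5 B=0 C=0 D=0 ZF=0 PC=1
Step 2: PC=1 exec 'MOV B, 5'. After: A=5 B=5 C=0 D=0 ZF=0 PC=2
Step 3: PC=2 exec 'SUB A, B'. After: A=0 B=5 C=0 D=0 ZF=1 PC=3
Step 4: PC=3 exec 'JNZ 6'. After: A=0 B=5 C=0 D=0 ZF=1 PC=4
Step 5: PC=4 exec 'MOV D, 2'. After: A=0 B=5 C=0 D=2 ZF=1 PC=5
Step 6: PC=5 exec 'MOV A, 8'. After: A=8 B=5 C=0 D=2 ZF=1 PC=6
Step 7: PC=6 exec 'ADD C, 4'. After: A=8 B=5 C=4 D=2 ZF=0 PC=7
Step 8: PC=7 exec 'HALT'. After: A=8 B=5 C=4 D=2 ZF=0 PC=7 HALTED
Total instructions executed: 8

Answer: 8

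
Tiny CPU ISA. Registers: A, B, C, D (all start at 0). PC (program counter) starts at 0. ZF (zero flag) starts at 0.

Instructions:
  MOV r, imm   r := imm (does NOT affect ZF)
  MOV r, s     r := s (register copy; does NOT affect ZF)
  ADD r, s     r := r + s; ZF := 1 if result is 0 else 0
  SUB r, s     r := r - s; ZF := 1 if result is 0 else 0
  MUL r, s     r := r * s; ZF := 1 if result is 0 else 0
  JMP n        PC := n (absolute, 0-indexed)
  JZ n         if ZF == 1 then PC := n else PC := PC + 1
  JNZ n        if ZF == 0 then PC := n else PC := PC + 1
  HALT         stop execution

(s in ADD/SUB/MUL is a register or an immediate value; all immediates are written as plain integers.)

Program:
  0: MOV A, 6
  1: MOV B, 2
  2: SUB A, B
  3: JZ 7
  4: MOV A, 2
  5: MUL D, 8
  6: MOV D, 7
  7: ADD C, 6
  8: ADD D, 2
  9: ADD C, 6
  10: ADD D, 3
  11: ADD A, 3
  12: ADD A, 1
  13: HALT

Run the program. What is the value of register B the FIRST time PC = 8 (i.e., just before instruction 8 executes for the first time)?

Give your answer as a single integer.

Step 1: PC=0 exec 'MOV A, 6'. After: A=6 B=0 C=0 D=0 ZF=0 PC=1
Step 2: PC=1 exec 'MOV B, 2'. After: A=6 B=2 C=0 D=0 ZF=0 PC=2
Step 3: PC=2 exec 'SUB A, B'. After: A=4 B=2 C=0 D=0 ZF=0 PC=3
Step 4: PC=3 exec 'JZ 7'. After: A=4 B=2 C=0 D=0 ZF=0 PC=4
Step 5: PC=4 exec 'MOV A, 2'. After: A=2 B=2 C=0 D=0 ZF=0 PC=5
Step 6: PC=5 exec 'MUL D, 8'. After: A=2 B=2 C=0 D=0 ZF=1 PC=6
Step 7: PC=6 exec 'MOV D, 7'. After: A=2 B=2 C=0 D=7 ZF=1 PC=7
Step 8: PC=7 exec 'ADD C, 6'. After: A=2 B=2 C=6 D=7 ZF=0 PC=8
First time PC=8: B=2

2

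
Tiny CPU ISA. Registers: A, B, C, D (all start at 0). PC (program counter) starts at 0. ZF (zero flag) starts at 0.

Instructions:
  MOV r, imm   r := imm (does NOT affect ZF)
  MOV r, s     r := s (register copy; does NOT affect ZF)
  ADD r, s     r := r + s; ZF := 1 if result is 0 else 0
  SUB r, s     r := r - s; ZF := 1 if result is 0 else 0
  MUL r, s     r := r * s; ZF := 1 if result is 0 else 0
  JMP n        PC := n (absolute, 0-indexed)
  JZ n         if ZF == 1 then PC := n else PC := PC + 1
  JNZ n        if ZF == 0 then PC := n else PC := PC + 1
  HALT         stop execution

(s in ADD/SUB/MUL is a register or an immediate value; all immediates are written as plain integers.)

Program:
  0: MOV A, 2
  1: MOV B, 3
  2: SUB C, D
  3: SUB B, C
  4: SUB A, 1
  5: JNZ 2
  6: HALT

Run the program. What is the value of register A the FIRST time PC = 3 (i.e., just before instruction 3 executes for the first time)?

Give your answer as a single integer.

Step 1: PC=0 exec 'MOV A, 2'. After: A=2 B=0 C=0 D=0 ZF=0 PC=1
Step 2: PC=1 exec 'MOV B, 3'. After: A=2 B=3 C=0 D=0 ZF=0 PC=2
Step 3: PC=2 exec 'SUB C, D'. After: A=2 B=3 C=0 D=0 ZF=1 PC=3
First time PC=3: A=2

2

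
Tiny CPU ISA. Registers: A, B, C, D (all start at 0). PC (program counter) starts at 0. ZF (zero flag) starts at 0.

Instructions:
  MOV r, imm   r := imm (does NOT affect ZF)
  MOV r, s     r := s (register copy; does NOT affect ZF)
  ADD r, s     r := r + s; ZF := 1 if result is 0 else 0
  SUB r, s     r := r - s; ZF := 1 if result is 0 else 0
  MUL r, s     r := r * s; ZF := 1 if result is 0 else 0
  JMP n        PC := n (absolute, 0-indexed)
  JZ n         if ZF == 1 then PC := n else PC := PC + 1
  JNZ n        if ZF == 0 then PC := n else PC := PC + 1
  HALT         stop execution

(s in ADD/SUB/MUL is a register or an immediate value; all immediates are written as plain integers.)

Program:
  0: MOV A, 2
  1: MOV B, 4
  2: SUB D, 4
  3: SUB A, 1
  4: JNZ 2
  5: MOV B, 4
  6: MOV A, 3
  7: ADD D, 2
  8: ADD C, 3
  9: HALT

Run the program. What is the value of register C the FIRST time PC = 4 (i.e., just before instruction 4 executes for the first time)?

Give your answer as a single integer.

Step 1: PC=0 exec 'MOV A, 2'. After: A=2 B=0 C=0 D=0 ZF=0 PC=1
Step 2: PC=1 exec 'MOV B, 4'. After: A=2 B=4 C=0 D=0 ZF=0 PC=2
Step 3: PC=2 exec 'SUB D, 4'. After: A=2 B=4 C=0 D=-4 ZF=0 PC=3
Step 4: PC=3 exec 'SUB A, 1'. After: A=1 B=4 C=0 D=-4 ZF=0 PC=4
First time PC=4: C=0

0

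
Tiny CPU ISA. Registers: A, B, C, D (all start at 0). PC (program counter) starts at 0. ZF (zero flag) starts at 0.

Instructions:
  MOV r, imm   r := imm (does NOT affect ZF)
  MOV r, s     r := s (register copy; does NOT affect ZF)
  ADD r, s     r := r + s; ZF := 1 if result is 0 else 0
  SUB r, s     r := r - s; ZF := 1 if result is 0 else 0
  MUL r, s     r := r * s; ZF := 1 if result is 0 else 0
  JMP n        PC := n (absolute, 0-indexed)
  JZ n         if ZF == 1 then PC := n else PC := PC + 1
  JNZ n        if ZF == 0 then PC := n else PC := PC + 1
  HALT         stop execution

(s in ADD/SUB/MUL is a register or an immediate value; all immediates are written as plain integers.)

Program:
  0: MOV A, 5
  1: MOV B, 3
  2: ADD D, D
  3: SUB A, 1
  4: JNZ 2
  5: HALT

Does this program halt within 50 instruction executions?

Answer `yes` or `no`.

Answer: yes

Derivation:
Step 1: PC=0 exec 'MOV A, 5'. After: A=5 B=0 C=0 D=0 ZF=0 PC=1
Step 2: PC=1 exec 'MOV B, 3'. After: A=5 B=3 C=0 D=0 ZF=0 PC=2
Step 3: PC=2 exec 'ADD D, D'. After: A=5 B=3 C=0 D=0 ZF=1 PC=3
Step 4: PC=3 exec 'SUB A, 1'. After: A=4 B=3 C=0 D=0 ZF=0 PC=4
Step 5: PC=4 exec 'JNZ 2'. After: A=4 B=3 C=0 D=0 ZF=0 PC=2
Step 6: PC=2 exec 'ADD D, D'. After: A=4 B=3 C=0 D=0 ZF=1 PC=3
Step 7: PC=3 exec 'SUB A, 1'. After: A=3 B=3 C=0 D=0 ZF=0 PC=4
Step 8: PC=4 exec 'JNZ 2'. After: A=3 B=3 C=0 D=0 ZF=0 PC=2
Step 9: PC=2 exec 'ADD D, D'. After: A=3 B=3 C=0 D=0 ZF=1 PC=3
Step 10: PC=3 exec 'SUB A, 1'. After: A=2 B=3 C=0 D=0 ZF=0 PC=4
Step 11: PC=4 exec 'JNZ 2'. After: A=2 B=3 C=0 D=0 ZF=0 PC=2
Step 12: PC=2 exec 'ADD D, D'. After: A=2 B=3 C=0 D=0 ZF=1 PC=3
Step 13: PC=3 exec 'SUB A, 1'. After: A=1 B=3 C=0 D=0 ZF=0 PC=4
Step 14: PC=4 exec 'JNZ 2'. After: A=1 B=3 C=0 D=0 ZF=0 PC=2
Step 15: PC=2 exec 'ADD D, D'. After: A=1 B=3 C=0 D=0 ZF=1 PC=3
Step 16: PC=3 exec 'SUB A, 1'. After: A=0 B=3 C=0 D=0 ZF=1 PC=4
Step 17: PC=4 exec 'JNZ 2'. After: A=0 B=3 C=0 D=0 ZF=1 PC=5
Step 18: PC=5 exec 'HALT'. After: A=0 B=3 C=0 D=0 ZF=1 PC=5 HALTED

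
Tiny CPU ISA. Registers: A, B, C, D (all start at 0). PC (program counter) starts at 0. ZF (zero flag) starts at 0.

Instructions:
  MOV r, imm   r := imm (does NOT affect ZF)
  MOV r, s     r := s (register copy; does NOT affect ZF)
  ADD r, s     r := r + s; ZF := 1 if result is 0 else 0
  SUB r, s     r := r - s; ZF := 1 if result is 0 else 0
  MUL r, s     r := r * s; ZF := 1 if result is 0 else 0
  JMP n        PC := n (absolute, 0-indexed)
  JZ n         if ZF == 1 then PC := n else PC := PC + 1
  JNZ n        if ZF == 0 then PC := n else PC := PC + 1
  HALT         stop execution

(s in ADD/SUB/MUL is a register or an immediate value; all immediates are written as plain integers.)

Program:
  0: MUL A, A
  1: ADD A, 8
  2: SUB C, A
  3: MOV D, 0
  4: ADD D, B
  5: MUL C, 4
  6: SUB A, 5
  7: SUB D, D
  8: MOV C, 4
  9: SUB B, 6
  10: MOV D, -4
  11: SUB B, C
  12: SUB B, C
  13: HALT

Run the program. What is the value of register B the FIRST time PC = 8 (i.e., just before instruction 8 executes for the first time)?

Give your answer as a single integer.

Step 1: PC=0 exec 'MUL A, A'. After: A=0 B=0 C=0 D=0 ZF=1 PC=1
Step 2: PC=1 exec 'ADD A, 8'. After: A=8 B=0 C=0 D=0 ZF=0 PC=2
Step 3: PC=2 exec 'SUB C, A'. After: A=8 B=0 C=-8 D=0 ZF=0 PC=3
Step 4: PC=3 exec 'MOV D, 0'. After: A=8 B=0 C=-8 D=0 ZF=0 PC=4
Step 5: PC=4 exec 'ADD D, B'. After: A=8 B=0 C=-8 D=0 ZF=1 PC=5
Step 6: PC=5 exec 'MUL C, 4'. After: A=8 B=0 C=-32 D=0 ZF=0 PC=6
Step 7: PC=6 exec 'SUB A, 5'. After: A=3 B=0 C=-32 D=0 ZF=0 PC=7
Step 8: PC=7 exec 'SUB D, D'. After: A=3 B=0 C=-32 D=0 ZF=1 PC=8
First time PC=8: B=0

0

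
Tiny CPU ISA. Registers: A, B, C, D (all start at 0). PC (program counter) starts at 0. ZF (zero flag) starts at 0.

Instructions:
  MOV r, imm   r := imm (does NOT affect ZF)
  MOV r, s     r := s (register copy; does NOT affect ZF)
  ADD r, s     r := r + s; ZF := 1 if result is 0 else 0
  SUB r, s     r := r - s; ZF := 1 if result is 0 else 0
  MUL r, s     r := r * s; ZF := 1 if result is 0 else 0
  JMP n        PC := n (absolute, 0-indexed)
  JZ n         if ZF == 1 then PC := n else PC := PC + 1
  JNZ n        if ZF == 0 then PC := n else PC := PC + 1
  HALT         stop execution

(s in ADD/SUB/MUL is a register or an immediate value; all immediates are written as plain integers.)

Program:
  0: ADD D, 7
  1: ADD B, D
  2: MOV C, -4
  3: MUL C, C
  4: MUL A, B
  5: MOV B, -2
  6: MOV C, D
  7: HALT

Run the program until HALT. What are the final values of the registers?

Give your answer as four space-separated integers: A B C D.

Step 1: PC=0 exec 'ADD D, 7'. After: A=0 B=0 C=0 D=7 ZF=0 PC=1
Step 2: PC=1 exec 'ADD B, D'. After: A=0 B=7 C=0 D=7 ZF=0 PC=2
Step 3: PC=2 exec 'MOV C, -4'. After: A=0 B=7 C=-4 D=7 ZF=0 PC=3
Step 4: PC=3 exec 'MUL C, C'. After: A=0 B=7 C=16 D=7 ZF=0 PC=4
Step 5: PC=4 exec 'MUL A, B'. After: A=0 B=7 C=16 D=7 ZF=1 PC=5
Step 6: PC=5 exec 'MOV B, -2'. After: A=0 B=-2 C=16 D=7 ZF=1 PC=6
Step 7: PC=6 exec 'MOV C, D'. After: A=0 B=-2 C=7 D=7 ZF=1 PC=7
Step 8: PC=7 exec 'HALT'. After: A=0 B=-2 C=7 D=7 ZF=1 PC=7 HALTED

Answer: 0 -2 7 7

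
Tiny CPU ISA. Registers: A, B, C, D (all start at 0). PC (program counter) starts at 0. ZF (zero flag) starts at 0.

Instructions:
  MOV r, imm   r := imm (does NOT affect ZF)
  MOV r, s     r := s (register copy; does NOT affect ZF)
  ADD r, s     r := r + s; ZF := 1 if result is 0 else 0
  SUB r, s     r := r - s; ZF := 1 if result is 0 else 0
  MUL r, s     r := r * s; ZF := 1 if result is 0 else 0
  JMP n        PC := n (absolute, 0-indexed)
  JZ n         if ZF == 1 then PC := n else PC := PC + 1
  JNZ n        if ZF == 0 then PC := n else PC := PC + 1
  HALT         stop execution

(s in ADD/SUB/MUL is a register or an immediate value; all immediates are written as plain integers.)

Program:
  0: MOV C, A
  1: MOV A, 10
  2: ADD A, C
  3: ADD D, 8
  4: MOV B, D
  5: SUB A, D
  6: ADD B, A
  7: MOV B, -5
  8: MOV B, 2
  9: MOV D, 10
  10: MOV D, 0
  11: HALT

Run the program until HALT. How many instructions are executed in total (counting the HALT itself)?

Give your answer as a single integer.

Answer: 12

Derivation:
Step 1: PC=0 exec 'MOV C, A'. After: A=0 B=0 C=0 D=0 ZF=0 PC=1
Step 2: PC=1 exec 'MOV A, 10'. After: A=10 B=0 C=0 D=0 ZF=0 PC=2
Step 3: PC=2 exec 'ADD A, C'. After: A=10 B=0 C=0 D=0 ZF=0 PC=3
Step 4: PC=3 exec 'ADD D, 8'. After: A=10 B=0 C=0 D=8 ZF=0 PC=4
Step 5: PC=4 exec 'MOV B, D'. After: A=10 B=8 C=0 D=8 ZF=0 PC=5
Step 6: PC=5 exec 'SUB A, D'. After: A=2 B=8 C=0 D=8 ZF=0 PC=6
Step 7: PC=6 exec 'ADD B, A'. After: A=2 B=10 C=0 D=8 ZF=0 PC=7
Step 8: PC=7 exec 'MOV B, -5'. After: A=2 B=-5 C=0 D=8 ZF=0 PC=8
Step 9: PC=8 exec 'MOV B, 2'. After: A=2 B=2 C=0 D=8 ZF=0 PC=9
Step 10: PC=9 exec 'MOV D, 10'. After: A=2 B=2 C=0 D=10 ZF=0 PC=10
Step 11: PC=10 exec 'MOV D, 0'. After: A=2 B=2 C=0 D=0 ZF=0 PC=11
Step 12: PC=11 exec 'HALT'. After: A=2 B=2 C=0 D=0 ZF=0 PC=11 HALTED
Total instructions executed: 12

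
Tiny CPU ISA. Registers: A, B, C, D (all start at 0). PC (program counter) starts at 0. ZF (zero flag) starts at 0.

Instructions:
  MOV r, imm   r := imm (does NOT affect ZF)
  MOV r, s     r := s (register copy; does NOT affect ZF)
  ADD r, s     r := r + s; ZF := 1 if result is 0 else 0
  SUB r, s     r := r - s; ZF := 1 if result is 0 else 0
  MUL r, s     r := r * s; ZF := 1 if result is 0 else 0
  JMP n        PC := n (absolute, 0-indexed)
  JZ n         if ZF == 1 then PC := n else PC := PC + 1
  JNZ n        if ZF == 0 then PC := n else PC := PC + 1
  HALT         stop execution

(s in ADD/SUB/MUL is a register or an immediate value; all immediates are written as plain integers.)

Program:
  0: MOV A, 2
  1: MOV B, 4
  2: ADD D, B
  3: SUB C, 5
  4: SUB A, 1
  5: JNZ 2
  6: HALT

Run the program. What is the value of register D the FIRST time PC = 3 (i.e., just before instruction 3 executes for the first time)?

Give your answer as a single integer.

Step 1: PC=0 exec 'MOV A, 2'. After: A=2 B=0 C=0 D=0 ZF=0 PC=1
Step 2: PC=1 exec 'MOV B, 4'. After: A=2 B=4 C=0 D=0 ZF=0 PC=2
Step 3: PC=2 exec 'ADD D, B'. After: A=2 B=4 C=0 D=4 ZF=0 PC=3
First time PC=3: D=4

4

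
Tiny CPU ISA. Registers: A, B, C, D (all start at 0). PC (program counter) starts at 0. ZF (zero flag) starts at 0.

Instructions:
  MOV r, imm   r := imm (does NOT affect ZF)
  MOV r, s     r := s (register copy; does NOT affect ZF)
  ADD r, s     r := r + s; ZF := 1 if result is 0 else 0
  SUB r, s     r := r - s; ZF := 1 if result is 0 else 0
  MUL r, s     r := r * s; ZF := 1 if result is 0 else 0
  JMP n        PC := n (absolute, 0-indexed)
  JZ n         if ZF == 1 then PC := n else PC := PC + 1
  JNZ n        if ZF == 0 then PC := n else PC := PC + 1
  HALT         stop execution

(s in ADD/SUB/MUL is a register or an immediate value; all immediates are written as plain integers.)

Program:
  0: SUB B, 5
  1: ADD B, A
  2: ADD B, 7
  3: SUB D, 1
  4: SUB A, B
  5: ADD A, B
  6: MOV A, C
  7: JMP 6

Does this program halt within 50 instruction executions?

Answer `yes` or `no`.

Answer: no

Derivation:
Step 1: PC=0 exec 'SUB B, 5'. After: A=0 B=-5 C=0 D=0 ZF=0 PC=1
Step 2: PC=1 exec 'ADD B, A'. After: A=0 B=-5 C=0 D=0 ZF=0 PC=2
Step 3: PC=2 exec 'ADD B, 7'. After: A=0 B=2 C=0 D=0 ZF=0 PC=3
Step 4: PC=3 exec 'SUB D, 1'. After: A=0 B=2 C=0 D=-1 ZF=0 PC=4
Step 5: PC=4 exec 'SUB A, B'. After: A=-2 B=2 C=0 D=-1 ZF=0 PC=5
Step 6: PC=5 exec 'ADD A, B'. After: A=0 B=2 C=0 D=-1 ZF=1 PC=6
Step 7: PC=6 exec 'MOV A, C'. After: A=0 B=2 C=0 D=-1 ZF=1 PC=7
Step 8: PC=7 exec 'JMP 6'. After: A=0 B=2 C=0 D=-1 ZF=1 PC=6
State after step 8 equals state after step 6: the program is in a cycle of length 2 and will never halt.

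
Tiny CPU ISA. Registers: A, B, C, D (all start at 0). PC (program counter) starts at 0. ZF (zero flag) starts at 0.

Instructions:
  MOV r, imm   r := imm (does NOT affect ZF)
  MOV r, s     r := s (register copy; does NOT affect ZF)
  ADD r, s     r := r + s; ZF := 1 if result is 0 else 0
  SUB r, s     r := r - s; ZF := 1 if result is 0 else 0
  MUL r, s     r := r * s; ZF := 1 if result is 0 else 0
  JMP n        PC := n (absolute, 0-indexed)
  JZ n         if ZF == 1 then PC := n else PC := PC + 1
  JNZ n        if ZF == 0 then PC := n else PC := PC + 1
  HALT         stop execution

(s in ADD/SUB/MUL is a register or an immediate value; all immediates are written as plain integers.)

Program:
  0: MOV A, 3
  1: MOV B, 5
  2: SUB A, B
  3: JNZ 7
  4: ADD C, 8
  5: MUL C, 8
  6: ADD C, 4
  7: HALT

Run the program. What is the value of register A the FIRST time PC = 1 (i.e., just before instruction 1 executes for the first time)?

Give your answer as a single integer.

Step 1: PC=0 exec 'MOV A, 3'. After: A=3 B=0 C=0 D=0 ZF=0 PC=1
First time PC=1: A=3

3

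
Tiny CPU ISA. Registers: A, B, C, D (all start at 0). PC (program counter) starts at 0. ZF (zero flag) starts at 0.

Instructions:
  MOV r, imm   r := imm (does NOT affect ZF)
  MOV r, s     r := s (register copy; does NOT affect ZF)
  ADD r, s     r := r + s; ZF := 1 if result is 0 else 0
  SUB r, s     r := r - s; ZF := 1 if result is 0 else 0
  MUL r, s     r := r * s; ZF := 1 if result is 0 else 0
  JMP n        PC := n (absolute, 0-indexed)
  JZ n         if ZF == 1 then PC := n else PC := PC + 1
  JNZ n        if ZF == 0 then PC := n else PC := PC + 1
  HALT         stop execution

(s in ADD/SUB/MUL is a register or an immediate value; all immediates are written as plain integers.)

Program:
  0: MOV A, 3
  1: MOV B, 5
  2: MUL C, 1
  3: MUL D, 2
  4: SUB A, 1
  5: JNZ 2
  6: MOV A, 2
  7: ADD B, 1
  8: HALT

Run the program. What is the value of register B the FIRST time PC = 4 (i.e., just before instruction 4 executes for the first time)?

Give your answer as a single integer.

Step 1: PC=0 exec 'MOV A, 3'. After: A=3 B=0 C=0 D=0 ZF=0 PC=1
Step 2: PC=1 exec 'MOV B, 5'. After: A=3 B=5 C=0 D=0 ZF=0 PC=2
Step 3: PC=2 exec 'MUL C, 1'. After: A=3 B=5 C=0 D=0 ZF=1 PC=3
Step 4: PC=3 exec 'MUL D, 2'. After: A=3 B=5 C=0 D=0 ZF=1 PC=4
First time PC=4: B=5

5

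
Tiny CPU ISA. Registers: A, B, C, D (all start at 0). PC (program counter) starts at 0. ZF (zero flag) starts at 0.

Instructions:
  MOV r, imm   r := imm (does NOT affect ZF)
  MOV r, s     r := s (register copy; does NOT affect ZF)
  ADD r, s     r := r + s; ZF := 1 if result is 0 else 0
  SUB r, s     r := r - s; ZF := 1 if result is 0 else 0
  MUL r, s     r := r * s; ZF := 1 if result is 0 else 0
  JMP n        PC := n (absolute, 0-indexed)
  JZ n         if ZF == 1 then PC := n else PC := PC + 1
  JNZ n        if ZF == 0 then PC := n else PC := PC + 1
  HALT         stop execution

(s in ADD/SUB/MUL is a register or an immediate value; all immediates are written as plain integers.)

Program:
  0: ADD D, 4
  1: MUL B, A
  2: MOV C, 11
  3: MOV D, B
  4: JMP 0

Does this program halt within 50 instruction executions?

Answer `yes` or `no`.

Step 1: PC=0 exec 'ADD D, 4'. After: A=0 B=0 C=0 D=4 ZF=0 PC=1
Step 2: PC=1 exec 'MUL B, A'. After: A=0 B=0 C=0 D=4 ZF=1 PC=2
Step 3: PC=2 exec 'MOV C, 11'. After: A=0 B=0 C=11 D=4 ZF=1 PC=3
Step 4: PC=3 exec 'MOV D, B'. After: A=0 B=0 C=11 D=0 ZF=1 PC=4
Step 5: PC=4 exec 'JMP 0'. After: A=0 B=0 C=11 D=0 ZF=1 PC=0
Step 6: PC=0 exec 'ADD D, 4'. After: A=0 B=0 C=11 D=4 ZF=0 PC=1
Step 7: PC=1 exec 'MUL B, A'. After: A=0 B=0 C=11 D=4 ZF=1 PC=2
Step 8: PC=2 exec 'MOV C, 11'. After: A=0 B=0 C=11 D=4 ZF=1 PC=3
State after step 8 equals state after step 3: the program is in a cycle of length 5 and will never halt.

Answer: no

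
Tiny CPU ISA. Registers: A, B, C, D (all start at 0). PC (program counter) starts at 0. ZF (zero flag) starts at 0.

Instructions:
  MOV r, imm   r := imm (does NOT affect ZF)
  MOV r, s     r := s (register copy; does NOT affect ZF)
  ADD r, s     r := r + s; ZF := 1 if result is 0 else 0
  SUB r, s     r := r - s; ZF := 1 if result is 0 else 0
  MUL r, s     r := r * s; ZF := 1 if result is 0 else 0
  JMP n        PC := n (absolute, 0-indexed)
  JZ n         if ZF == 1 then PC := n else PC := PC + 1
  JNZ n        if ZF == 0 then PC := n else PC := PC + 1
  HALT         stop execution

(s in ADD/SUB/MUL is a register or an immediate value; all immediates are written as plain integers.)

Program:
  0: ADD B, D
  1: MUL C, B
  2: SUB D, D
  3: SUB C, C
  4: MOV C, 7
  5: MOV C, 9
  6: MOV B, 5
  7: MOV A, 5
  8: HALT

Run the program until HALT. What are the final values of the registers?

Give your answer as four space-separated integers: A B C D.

Answer: 5 5 9 0

Derivation:
Step 1: PC=0 exec 'ADD B, D'. After: A=0 B=0 C=0 D=0 ZF=1 PC=1
Step 2: PC=1 exec 'MUL C, B'. After: A=0 B=0 C=0 D=0 ZF=1 PC=2
Step 3: PC=2 exec 'SUB D, D'. After: A=0 B=0 C=0 D=0 ZF=1 PC=3
Step 4: PC=3 exec 'SUB C, C'. After: A=0 B=0 C=0 D=0 ZF=1 PC=4
Step 5: PC=4 exec 'MOV C, 7'. After: A=0 B=0 C=7 D=0 ZF=1 PC=5
Step 6: PC=5 exec 'MOV C, 9'. After: A=0 B=0 C=9 D=0 ZF=1 PC=6
Step 7: PC=6 exec 'MOV B, 5'. After: A=0 B=5 C=9 D=0 ZF=1 PC=7
Step 8: PC=7 exec 'MOV A, 5'. After: A=5 B=5 C=9 D=0 ZF=1 PC=8
Step 9: PC=8 exec 'HALT'. After: A=5 B=5 C=9 D=0 ZF=1 PC=8 HALTED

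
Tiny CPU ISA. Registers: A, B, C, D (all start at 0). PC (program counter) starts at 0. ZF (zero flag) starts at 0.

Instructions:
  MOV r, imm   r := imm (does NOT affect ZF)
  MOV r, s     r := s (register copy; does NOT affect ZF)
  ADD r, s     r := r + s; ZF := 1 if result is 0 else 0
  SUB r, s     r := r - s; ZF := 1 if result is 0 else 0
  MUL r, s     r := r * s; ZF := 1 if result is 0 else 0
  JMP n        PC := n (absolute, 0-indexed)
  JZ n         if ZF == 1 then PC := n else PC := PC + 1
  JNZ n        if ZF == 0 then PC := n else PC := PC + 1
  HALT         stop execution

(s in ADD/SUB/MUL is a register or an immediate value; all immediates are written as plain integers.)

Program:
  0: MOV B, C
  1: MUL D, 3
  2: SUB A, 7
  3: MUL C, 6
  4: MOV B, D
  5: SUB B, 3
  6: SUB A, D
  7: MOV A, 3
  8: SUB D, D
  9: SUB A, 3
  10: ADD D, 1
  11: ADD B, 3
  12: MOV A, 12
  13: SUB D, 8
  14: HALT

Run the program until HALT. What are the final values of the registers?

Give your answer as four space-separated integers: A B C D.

Step 1: PC=0 exec 'MOV B, C'. After: A=0 B=0 C=0 D=0 ZF=0 PC=1
Step 2: PC=1 exec 'MUL D, 3'. After: A=0 B=0 C=0 D=0 ZF=1 PC=2
Step 3: PC=2 exec 'SUB A, 7'. After: A=-7 B=0 C=0 D=0 ZF=0 PC=3
Step 4: PC=3 exec 'MUL C, 6'. After: A=-7 B=0 C=0 D=0 ZF=1 PC=4
Step 5: PC=4 exec 'MOV B, D'. After: A=-7 B=0 C=0 D=0 ZF=1 PC=5
Step 6: PC=5 exec 'SUB B, 3'. After: A=-7 B=-3 C=0 D=0 ZF=0 PC=6
Step 7: PC=6 exec 'SUB A, D'. After: A=-7 B=-3 C=0 D=0 ZF=0 PC=7
Step 8: PC=7 exec 'MOV A, 3'. After: A=3 B=-3 C=0 D=0 ZF=0 PC=8
Step 9: PC=8 exec 'SUB D, D'. After: A=3 B=-3 C=0 D=0 ZF=1 PC=9
Step 10: PC=9 exec 'SUB A, 3'. After: A=0 B=-3 C=0 D=0 ZF=1 PC=10
Step 11: PC=10 exec 'ADD D, 1'. After: A=0 B=-3 C=0 D=1 ZF=0 PC=11
Step 12: PC=11 exec 'ADD B, 3'. After: A=0 B=0 C=0 D=1 ZF=1 PC=12
Step 13: PC=12 exec 'MOV A, 12'. After: A=12 B=0 C=0 D=1 ZF=1 PC=13
Step 14: PC=13 exec 'SUB D, 8'. After: A=12 B=0 C=0 D=-7 ZF=0 PC=14
Step 15: PC=14 exec 'HALT'. After: A=12 B=0 C=0 D=-7 ZF=0 PC=14 HALTED

Answer: 12 0 0 -7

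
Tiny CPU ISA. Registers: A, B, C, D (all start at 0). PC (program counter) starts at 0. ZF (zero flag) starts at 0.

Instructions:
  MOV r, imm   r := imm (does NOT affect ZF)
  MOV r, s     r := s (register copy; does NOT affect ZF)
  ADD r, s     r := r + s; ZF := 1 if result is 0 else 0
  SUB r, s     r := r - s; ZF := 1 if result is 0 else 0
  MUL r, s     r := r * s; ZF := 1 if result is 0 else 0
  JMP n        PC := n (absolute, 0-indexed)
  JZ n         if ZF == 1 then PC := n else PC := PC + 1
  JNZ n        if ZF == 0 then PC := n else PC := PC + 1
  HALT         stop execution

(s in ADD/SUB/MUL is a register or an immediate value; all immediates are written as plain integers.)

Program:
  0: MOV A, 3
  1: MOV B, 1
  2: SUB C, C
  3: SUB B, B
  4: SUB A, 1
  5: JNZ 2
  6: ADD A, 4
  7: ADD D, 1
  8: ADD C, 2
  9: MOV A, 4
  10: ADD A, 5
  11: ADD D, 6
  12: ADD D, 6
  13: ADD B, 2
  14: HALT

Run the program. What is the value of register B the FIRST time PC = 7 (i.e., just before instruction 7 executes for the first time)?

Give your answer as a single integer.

Step 1: PC=0 exec 'MOV A, 3'. After: A=3 B=0 C=0 D=0 ZF=0 PC=1
Step 2: PC=1 exec 'MOV B, 1'. After: A=3 B=1 C=0 D=0 ZF=0 PC=2
Step 3: PC=2 exec 'SUB C, C'. After: A=3 B=1 C=0 D=0 ZF=1 PC=3
Step 4: PC=3 exec 'SUB B, B'. After: A=3 B=0 C=0 D=0 ZF=1 PC=4
Step 5: PC=4 exec 'SUB A, 1'. After: A=2 B=0 C=0 D=0 ZF=0 PC=5
Step 6: PC=5 exec 'JNZ 2'. After: A=2 B=0 C=0 D=0 ZF=0 PC=2
Step 7: PC=2 exec 'SUB C, C'. After: A=2 B=0 C=0 D=0 ZF=1 PC=3
Step 8: PC=3 exec 'SUB B, B'. After: A=2 B=0 C=0 D=0 ZF=1 PC=4
Step 9: PC=4 exec 'SUB A, 1'. After: A=1 B=0 C=0 D=0 ZF=0 PC=5
Step 10: PC=5 exec 'JNZ 2'. After: A=1 B=0 C=0 D=0 ZF=0 PC=2
Step 11: PC=2 exec 'SUB C, C'. After: A=1 B=0 C=0 D=0 ZF=1 PC=3
Step 12: PC=3 exec 'SUB B, B'. After: A=1 B=0 C=0 D=0 ZF=1 PC=4
Step 13: PC=4 exec 'SUB A, 1'. After: A=0 B=0 C=0 D=0 ZF=1 PC=5
Step 14: PC=5 exec 'JNZ 2'. After: A=0 B=0 C=0 D=0 ZF=1 PC=6
Step 15: PC=6 exec 'ADD A, 4'. After: A=4 B=0 C=0 D=0 ZF=0 PC=7
First time PC=7: B=0

0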